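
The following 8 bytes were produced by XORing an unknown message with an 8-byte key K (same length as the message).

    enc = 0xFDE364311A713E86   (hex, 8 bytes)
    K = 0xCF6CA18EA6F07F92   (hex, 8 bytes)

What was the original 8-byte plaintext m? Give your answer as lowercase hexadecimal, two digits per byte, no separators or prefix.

XOR is its own inverse, so applying the key byte-wise gives the result directly.
byte 0: fd xor cf = 32
byte 1: e3 xor 6c = 8f
byte 2: 64 xor a1 = c5
byte 3: 31 xor 8e = bf
byte 4: 1a xor a6 = bc
byte 5: 71 xor f0 = 81
byte 6: 3e xor 7f = 41
byte 7: 86 xor 92 = 14

328fc5bfbc814114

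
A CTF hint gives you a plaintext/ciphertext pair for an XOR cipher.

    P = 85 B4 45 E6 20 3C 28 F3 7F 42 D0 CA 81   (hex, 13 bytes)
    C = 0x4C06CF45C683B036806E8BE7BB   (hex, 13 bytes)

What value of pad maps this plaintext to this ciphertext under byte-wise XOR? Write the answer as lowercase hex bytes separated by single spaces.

c9 b2 8a a3 e6 bf 98 c5 ff 2c 5b 2d 3a

Since C = P ⊕ pad, XORing both sides with P gives pad = P ⊕ C.
10000101 ^ 01001100 = 11001001
10110100 ^ 00000110 = 10110010
01000101 ^ 11001111 = 10001010
11100110 ^ 01000101 = 10100011
00100000 ^ 11000110 = 11100110
00111100 ^ 10000011 = 10111111
00101000 ^ 10110000 = 10011000
11110011 ^ 00110110 = 11000101
01111111 ^ 10000000 = 11111111
01000010 ^ 01101110 = 00101100
11010000 ^ 10001011 = 01011011
11001010 ^ 11100111 = 00101101
10000001 ^ 10111011 = 00111010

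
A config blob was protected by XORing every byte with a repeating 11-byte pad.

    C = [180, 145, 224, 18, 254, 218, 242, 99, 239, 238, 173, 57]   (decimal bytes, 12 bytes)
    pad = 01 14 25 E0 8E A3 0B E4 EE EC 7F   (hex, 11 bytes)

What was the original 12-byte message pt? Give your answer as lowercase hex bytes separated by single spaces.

b5 85 c5 f2 70 79 f9 87 01 02 d2 38

The 11-byte key repeats, so the effective keystream is 01 14 25 e0 8e a3 0b e4 ee ec 7f 01.
byte 0: 10110100 xor 00000001 = 10110101
byte 1: 10010001 xor 00010100 = 10000101
byte 2: 11100000 xor 00100101 = 11000101
byte 3: 00010010 xor 11100000 = 11110010
byte 4: 11111110 xor 10001110 = 01110000
byte 5: 11011010 xor 10100011 = 01111001
byte 6: 11110010 xor 00001011 = 11111001
byte 7: 01100011 xor 11100100 = 10000111
byte 8: 11101111 xor 11101110 = 00000001
byte 9: 11101110 xor 11101100 = 00000010
byte 10: 10101101 xor 01111111 = 11010010
byte 11: 00111001 xor 00000001 = 00111000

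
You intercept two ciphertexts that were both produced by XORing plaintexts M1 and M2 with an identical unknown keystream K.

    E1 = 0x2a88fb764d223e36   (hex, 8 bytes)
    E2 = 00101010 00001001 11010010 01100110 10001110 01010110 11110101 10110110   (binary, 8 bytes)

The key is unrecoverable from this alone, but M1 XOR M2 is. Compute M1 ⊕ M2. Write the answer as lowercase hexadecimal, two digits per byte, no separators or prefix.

E1 ⊕ E2 = (M1 ⊕ K) ⊕ (M2 ⊕ K) = M1 ⊕ M2 — the shared key cancels under XOR.
byte 0: 00101010 ⊕ 00101010 = 00000000
byte 1: 10001000 ⊕ 00001001 = 10000001
byte 2: 11111011 ⊕ 11010010 = 00101001
byte 3: 01110110 ⊕ 01100110 = 00010000
byte 4: 01001101 ⊕ 10001110 = 11000011
byte 5: 00100010 ⊕ 01010110 = 01110100
byte 6: 00111110 ⊕ 11110101 = 11001011
byte 7: 00110110 ⊕ 10110110 = 10000000

00812910c374cb80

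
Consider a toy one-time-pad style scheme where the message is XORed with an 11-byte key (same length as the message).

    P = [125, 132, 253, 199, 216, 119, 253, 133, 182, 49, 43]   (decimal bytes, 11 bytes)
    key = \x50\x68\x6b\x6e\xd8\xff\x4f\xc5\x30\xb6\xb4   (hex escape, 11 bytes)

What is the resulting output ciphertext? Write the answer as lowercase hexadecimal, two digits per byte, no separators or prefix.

2dec96a90088b24086879f

XOR is its own inverse, so applying the key byte-wise gives the result directly.
7d XOR 50 = 2d
84 XOR 68 = ec
fd XOR 6b = 96
c7 XOR 6e = a9
d8 XOR d8 = 00
77 XOR ff = 88
fd XOR 4f = b2
85 XOR c5 = 40
b6 XOR 30 = 86
31 XOR b6 = 87
2b XOR b4 = 9f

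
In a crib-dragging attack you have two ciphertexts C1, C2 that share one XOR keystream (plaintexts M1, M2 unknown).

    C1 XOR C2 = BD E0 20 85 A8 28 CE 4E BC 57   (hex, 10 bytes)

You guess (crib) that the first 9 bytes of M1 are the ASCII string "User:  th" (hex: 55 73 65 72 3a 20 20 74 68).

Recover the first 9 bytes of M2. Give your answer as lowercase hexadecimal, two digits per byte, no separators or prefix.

Since C1 ⊕ C2 = M1 ⊕ M2, XORing with the guessed M1 bytes yields the corresponding M2 bytes: M2 = (C1 ⊕ C2) ⊕ M1.
byte 0: 10111101 ⊕ 01010101 = 11101000
byte 1: 11100000 ⊕ 01110011 = 10010011
byte 2: 00100000 ⊕ 01100101 = 01000101
byte 3: 10000101 ⊕ 01110010 = 11110111
byte 4: 10101000 ⊕ 00111010 = 10010010
byte 5: 00101000 ⊕ 00100000 = 00001000
byte 6: 11001110 ⊕ 00100000 = 11101110
byte 7: 01001110 ⊕ 01110100 = 00111010
byte 8: 10111100 ⊕ 01101000 = 11010100

e89345f79208ee3ad4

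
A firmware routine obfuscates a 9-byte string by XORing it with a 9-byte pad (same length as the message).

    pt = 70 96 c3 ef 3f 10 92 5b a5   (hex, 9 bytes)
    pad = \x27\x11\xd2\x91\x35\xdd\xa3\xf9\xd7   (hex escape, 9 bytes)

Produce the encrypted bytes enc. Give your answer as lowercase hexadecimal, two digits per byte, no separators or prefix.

XOR is its own inverse, so applying the key byte-wise gives the result directly.
byte 0: 70 xor 27 = 57
byte 1: 96 xor 11 = 87
byte 2: c3 xor d2 = 11
byte 3: ef xor 91 = 7e
byte 4: 3f xor 35 = 0a
byte 5: 10 xor dd = cd
byte 6: 92 xor a3 = 31
byte 7: 5b xor f9 = a2
byte 8: a5 xor d7 = 72

5787117e0acd31a272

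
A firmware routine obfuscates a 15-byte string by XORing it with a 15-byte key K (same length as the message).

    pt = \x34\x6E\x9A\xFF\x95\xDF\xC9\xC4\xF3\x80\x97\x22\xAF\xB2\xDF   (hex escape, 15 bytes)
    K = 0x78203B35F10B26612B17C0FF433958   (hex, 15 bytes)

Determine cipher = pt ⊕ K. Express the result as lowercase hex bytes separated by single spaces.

4c 4e a1 ca 64 d4 ef a5 d8 97 57 dd ec 8b 87

XOR is its own inverse, so applying the key byte-wise gives the result directly.
byte 0: 00110100 XOR 01111000 = 01001100
byte 1: 01101110 XOR 00100000 = 01001110
byte 2: 10011010 XOR 00111011 = 10100001
byte 3: 11111111 XOR 00110101 = 11001010
byte 4: 10010101 XOR 11110001 = 01100100
byte 5: 11011111 XOR 00001011 = 11010100
byte 6: 11001001 XOR 00100110 = 11101111
byte 7: 11000100 XOR 01100001 = 10100101
byte 8: 11110011 XOR 00101011 = 11011000
byte 9: 10000000 XOR 00010111 = 10010111
byte 10: 10010111 XOR 11000000 = 01010111
byte 11: 00100010 XOR 11111111 = 11011101
byte 12: 10101111 XOR 01000011 = 11101100
byte 13: 10110010 XOR 00111001 = 10001011
byte 14: 11011111 XOR 01011000 = 10000111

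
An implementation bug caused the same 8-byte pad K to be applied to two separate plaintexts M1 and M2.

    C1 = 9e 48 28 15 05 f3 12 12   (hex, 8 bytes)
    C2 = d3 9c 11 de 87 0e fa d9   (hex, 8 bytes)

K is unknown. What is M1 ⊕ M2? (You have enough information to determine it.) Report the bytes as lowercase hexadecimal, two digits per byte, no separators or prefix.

C1 ⊕ C2 = (M1 ⊕ K) ⊕ (M2 ⊕ K) = M1 ⊕ M2 — the shared key cancels under XOR.
10011110 ⊕ 11010011 = 01001101
01001000 ⊕ 10011100 = 11010100
00101000 ⊕ 00010001 = 00111001
00010101 ⊕ 11011110 = 11001011
00000101 ⊕ 10000111 = 10000010
11110011 ⊕ 00001110 = 11111101
00010010 ⊕ 11111010 = 11101000
00010010 ⊕ 11011001 = 11001011

4dd439cb82fde8cb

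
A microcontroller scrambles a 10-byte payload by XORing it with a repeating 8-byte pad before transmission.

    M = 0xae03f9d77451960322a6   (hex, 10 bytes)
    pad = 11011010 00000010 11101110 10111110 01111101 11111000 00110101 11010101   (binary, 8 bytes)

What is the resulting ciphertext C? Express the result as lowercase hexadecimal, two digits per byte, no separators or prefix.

The 8-byte key repeats, so the effective keystream is da 02 ee be 7d f8 35 d5 da 02.
byte 0: ae XOR da = 74
byte 1: 03 XOR 02 = 01
byte 2: f9 XOR ee = 17
byte 3: d7 XOR be = 69
byte 4: 74 XOR 7d = 09
byte 5: 51 XOR f8 = a9
byte 6: 96 XOR 35 = a3
byte 7: 03 XOR d5 = d6
byte 8: 22 XOR da = f8
byte 9: a6 XOR 02 = a4

7401176909a9a3d6f8a4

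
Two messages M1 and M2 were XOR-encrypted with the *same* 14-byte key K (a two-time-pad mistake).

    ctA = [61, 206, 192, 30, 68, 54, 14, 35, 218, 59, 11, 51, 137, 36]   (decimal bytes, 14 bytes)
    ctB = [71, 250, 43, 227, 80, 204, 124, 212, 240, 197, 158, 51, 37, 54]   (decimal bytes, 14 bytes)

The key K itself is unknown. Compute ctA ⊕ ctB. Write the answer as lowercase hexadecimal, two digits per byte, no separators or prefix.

7a34ebfd14fa72f72afe9500ac12

ctA ⊕ ctB = (M1 ⊕ K) ⊕ (M2 ⊕ K) = M1 ⊕ M2 — the shared key cancels under XOR.
byte 0: 3d ⊕ 47 = 7a
byte 1: ce ⊕ fa = 34
byte 2: c0 ⊕ 2b = eb
byte 3: 1e ⊕ e3 = fd
byte 4: 44 ⊕ 50 = 14
byte 5: 36 ⊕ cc = fa
byte 6: 0e ⊕ 7c = 72
byte 7: 23 ⊕ d4 = f7
byte 8: da ⊕ f0 = 2a
byte 9: 3b ⊕ c5 = fe
byte 10: 0b ⊕ 9e = 95
byte 11: 33 ⊕ 33 = 00
byte 12: 89 ⊕ 25 = ac
byte 13: 24 ⊕ 36 = 12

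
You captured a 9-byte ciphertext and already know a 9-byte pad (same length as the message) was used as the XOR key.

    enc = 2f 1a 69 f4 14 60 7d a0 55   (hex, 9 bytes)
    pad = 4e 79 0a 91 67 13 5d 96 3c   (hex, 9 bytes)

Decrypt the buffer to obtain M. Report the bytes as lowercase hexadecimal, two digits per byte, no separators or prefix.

XOR is its own inverse, so applying the key byte-wise gives the result directly.
00101111 ^ 01001110 = 01100001
00011010 ^ 01111001 = 01100011
01101001 ^ 00001010 = 01100011
11110100 ^ 10010001 = 01100101
00010100 ^ 01100111 = 01110011
01100000 ^ 00010011 = 01110011
01111101 ^ 01011101 = 00100000
10100000 ^ 10010110 = 00110110
01010101 ^ 00111100 = 01101001

616363657373203669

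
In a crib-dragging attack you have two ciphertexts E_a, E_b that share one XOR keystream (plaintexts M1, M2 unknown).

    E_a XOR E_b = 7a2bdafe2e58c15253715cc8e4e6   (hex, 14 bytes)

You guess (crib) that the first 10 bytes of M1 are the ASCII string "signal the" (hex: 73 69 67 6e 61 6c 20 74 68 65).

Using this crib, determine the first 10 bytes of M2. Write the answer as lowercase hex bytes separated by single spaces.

Since E_a ⊕ E_b = M1 ⊕ M2, XORing with the guessed M1 bytes yields the corresponding M2 bytes: M2 = (E_a ⊕ E_b) ⊕ M1.
byte 0: 7a ^ 73 = 09
byte 1: 2b ^ 69 = 42
byte 2: da ^ 67 = bd
byte 3: fe ^ 6e = 90
byte 4: 2e ^ 61 = 4f
byte 5: 58 ^ 6c = 34
byte 6: c1 ^ 20 = e1
byte 7: 52 ^ 74 = 26
byte 8: 53 ^ 68 = 3b
byte 9: 71 ^ 65 = 14

09 42 bd 90 4f 34 e1 26 3b 14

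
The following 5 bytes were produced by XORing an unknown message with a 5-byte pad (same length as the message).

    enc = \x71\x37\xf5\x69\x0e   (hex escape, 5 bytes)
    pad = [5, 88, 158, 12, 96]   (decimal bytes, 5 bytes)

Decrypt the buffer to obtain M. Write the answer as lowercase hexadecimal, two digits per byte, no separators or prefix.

746f6b656e

XOR is its own inverse, so applying the key byte-wise gives the result directly.
71 ^ 05 = 74
37 ^ 58 = 6f
f5 ^ 9e = 6b
69 ^ 0c = 65
0e ^ 60 = 6e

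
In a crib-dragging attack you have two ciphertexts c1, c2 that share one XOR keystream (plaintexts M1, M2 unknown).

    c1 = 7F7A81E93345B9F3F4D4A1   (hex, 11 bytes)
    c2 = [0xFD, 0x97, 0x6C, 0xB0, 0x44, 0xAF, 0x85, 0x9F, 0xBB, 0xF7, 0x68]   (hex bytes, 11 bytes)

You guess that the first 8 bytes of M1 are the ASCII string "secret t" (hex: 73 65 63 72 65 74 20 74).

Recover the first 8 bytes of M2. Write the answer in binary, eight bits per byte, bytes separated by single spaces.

11110001 10001000 10001110 00101011 00010010 10011110 00011100 00011000

First, c1 ⊕ c2 = (M1 ⊕ K) ⊕ (M2 ⊕ K) = M1 ⊕ M2, so the key drops out. Then M2 = (M1 ⊕ M2) ⊕ M1 over the first 8 bytes.
byte 0: (7f ^ fd) ^ 73 = 82 ^ 73 = f1
byte 1: (7a ^ 97) ^ 65 = ed ^ 65 = 88
byte 2: (81 ^ 6c) ^ 63 = ed ^ 63 = 8e
byte 3: (e9 ^ b0) ^ 72 = 59 ^ 72 = 2b
byte 4: (33 ^ 44) ^ 65 = 77 ^ 65 = 12
byte 5: (45 ^ af) ^ 74 = ea ^ 74 = 9e
byte 6: (b9 ^ 85) ^ 20 = 3c ^ 20 = 1c
byte 7: (f3 ^ 9f) ^ 74 = 6c ^ 74 = 18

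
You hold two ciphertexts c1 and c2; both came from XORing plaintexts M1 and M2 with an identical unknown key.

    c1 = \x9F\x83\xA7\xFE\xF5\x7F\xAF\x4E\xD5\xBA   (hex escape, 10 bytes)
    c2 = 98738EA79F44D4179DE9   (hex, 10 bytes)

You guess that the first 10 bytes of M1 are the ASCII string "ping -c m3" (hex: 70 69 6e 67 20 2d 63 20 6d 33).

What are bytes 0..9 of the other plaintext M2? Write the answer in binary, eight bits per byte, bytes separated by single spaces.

First, c1 ⊕ c2 = (M1 ⊕ K) ⊕ (M2 ⊕ K) = M1 ⊕ M2, so the key drops out. Then M2 = (M1 ⊕ M2) ⊕ M1 over the first 10 bytes.
byte 0: (9f XOR 98) XOR 70 = 07 XOR 70 = 77
byte 1: (83 XOR 73) XOR 69 = f0 XOR 69 = 99
byte 2: (a7 XOR 8e) XOR 6e = 29 XOR 6e = 47
byte 3: (fe XOR a7) XOR 67 = 59 XOR 67 = 3e
byte 4: (f5 XOR 9f) XOR 20 = 6a XOR 20 = 4a
byte 5: (7f XOR 44) XOR 2d = 3b XOR 2d = 16
byte 6: (af XOR d4) XOR 63 = 7b XOR 63 = 18
byte 7: (4e XOR 17) XOR 20 = 59 XOR 20 = 79
byte 8: (d5 XOR 9d) XOR 6d = 48 XOR 6d = 25
byte 9: (ba XOR e9) XOR 33 = 53 XOR 33 = 60

01110111 10011001 01000111 00111110 01001010 00010110 00011000 01111001 00100101 01100000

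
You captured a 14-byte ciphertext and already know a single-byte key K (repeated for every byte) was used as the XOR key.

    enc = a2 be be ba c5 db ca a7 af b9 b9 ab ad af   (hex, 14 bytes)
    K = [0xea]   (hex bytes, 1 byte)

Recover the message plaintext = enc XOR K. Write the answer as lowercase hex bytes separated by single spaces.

48 54 54 50 2f 31 20 4d 45 53 53 41 47 45

The 1-byte key repeats, so the effective keystream is ea ea ea ea ea ea ea ea ea ea ea ea ea ea.
byte 0: a2 xor ea = 48
byte 1: be xor ea = 54
byte 2: be xor ea = 54
byte 3: ba xor ea = 50
byte 4: c5 xor ea = 2f
byte 5: db xor ea = 31
byte 6: ca xor ea = 20
byte 7: a7 xor ea = 4d
byte 8: af xor ea = 45
byte 9: b9 xor ea = 53
byte 10: b9 xor ea = 53
byte 11: ab xor ea = 41
byte 12: ad xor ea = 47
byte 13: af xor ea = 45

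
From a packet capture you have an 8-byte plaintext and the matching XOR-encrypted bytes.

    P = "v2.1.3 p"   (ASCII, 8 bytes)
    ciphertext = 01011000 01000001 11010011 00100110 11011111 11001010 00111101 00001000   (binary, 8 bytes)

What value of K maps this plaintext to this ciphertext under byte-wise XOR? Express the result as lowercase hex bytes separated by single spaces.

Since ciphertext = P ⊕ K, XORing both sides with P gives K = P ⊕ ciphertext.
118 XOR  88 =  46
 50 XOR  65 = 115
 46 XOR 211 = 253
 49 XOR  38 =  23
 46 XOR 223 = 241
 51 XOR 202 = 249
 32 XOR  61 =  29
112 XOR   8 = 120

2e 73 fd 17 f1 f9 1d 78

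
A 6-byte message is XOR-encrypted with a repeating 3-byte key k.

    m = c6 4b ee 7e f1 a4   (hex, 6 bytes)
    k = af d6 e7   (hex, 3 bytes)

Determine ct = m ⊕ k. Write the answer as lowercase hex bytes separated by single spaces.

The 3-byte key repeats, so the effective keystream is af d6 e7 af d6 e7.
byte 0: c6 ⊕ af = 69
byte 1: 4b ⊕ d6 = 9d
byte 2: ee ⊕ e7 = 09
byte 3: 7e ⊕ af = d1
byte 4: f1 ⊕ d6 = 27
byte 5: a4 ⊕ e7 = 43

69 9d 09 d1 27 43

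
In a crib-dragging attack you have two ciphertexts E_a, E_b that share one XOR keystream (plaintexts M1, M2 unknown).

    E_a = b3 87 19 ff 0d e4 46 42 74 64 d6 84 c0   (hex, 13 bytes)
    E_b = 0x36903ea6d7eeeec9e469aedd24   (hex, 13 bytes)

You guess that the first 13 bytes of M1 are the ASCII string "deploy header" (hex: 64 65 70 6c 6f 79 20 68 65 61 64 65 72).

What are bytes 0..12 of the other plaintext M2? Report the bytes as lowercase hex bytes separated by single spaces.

First, E_a ⊕ E_b = (M1 ⊕ K) ⊕ (M2 ⊕ K) = M1 ⊕ M2, so the key drops out. Then M2 = (M1 ⊕ M2) ⊕ M1 over the first 13 bytes.
byte 0: (b3 xor 36) xor 64 = 85 xor 64 = e1
byte 1: (87 xor 90) xor 65 = 17 xor 65 = 72
byte 2: (19 xor 3e) xor 70 = 27 xor 70 = 57
byte 3: (ff xor a6) xor 6c = 59 xor 6c = 35
byte 4: (0d xor d7) xor 6f = da xor 6f = b5
byte 5: (e4 xor ee) xor 79 = 0a xor 79 = 73
byte 6: (46 xor ee) xor 20 = a8 xor 20 = 88
byte 7: (42 xor c9) xor 68 = 8b xor 68 = e3
byte 8: (74 xor e4) xor 65 = 90 xor 65 = f5
byte 9: (64 xor 69) xor 61 = 0d xor 61 = 6c
byte 10: (d6 xor ae) xor 64 = 78 xor 64 = 1c
byte 11: (84 xor dd) xor 65 = 59 xor 65 = 3c
byte 12: (c0 xor 24) xor 72 = e4 xor 72 = 96

e1 72 57 35 b5 73 88 e3 f5 6c 1c 3c 96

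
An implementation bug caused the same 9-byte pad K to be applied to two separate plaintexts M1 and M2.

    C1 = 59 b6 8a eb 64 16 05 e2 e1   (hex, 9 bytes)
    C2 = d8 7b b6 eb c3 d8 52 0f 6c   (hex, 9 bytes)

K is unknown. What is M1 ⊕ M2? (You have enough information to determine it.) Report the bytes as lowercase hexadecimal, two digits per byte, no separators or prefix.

81cd3c00a7ce57ed8d

C1 ⊕ C2 = (M1 ⊕ K) ⊕ (M2 ⊕ K) = M1 ⊕ M2 — the shared key cancels under XOR.
 89 XOR 216 = 129
182 XOR 123 = 205
138 XOR 182 =  60
235 XOR 235 =   0
100 XOR 195 = 167
 22 XOR 216 = 206
  5 XOR  82 =  87
226 XOR  15 = 237
225 XOR 108 = 141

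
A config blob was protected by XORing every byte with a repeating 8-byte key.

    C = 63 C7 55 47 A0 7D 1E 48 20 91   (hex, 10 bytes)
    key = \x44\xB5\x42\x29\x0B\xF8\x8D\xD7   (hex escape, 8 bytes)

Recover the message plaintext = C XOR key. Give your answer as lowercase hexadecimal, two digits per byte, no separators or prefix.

The 8-byte key repeats, so the effective keystream is 44 b5 42 29 0b f8 8d d7 44 b5.
byte 0:  99 xor  68 =  39
byte 1: 199 xor 181 = 114
byte 2:  85 xor  66 =  23
byte 3:  71 xor  41 = 110
byte 4: 160 xor  11 = 171
byte 5: 125 xor 248 = 133
byte 6:  30 xor 141 = 147
byte 7:  72 xor 215 = 159
byte 8:  32 xor  68 = 100
byte 9: 145 xor 181 =  36

2772176eab85939f6424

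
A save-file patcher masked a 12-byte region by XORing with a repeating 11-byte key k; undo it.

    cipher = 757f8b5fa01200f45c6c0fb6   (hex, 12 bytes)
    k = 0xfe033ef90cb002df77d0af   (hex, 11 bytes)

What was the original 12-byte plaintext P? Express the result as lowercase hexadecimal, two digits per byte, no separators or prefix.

8b7cb5a6aca2022b2bbca048

The 11-byte key repeats, so the effective keystream is fe 03 3e f9 0c b0 02 df 77 d0 af fe.
byte 0: 01110101 XOR 11111110 = 10001011
byte 1: 01111111 XOR 00000011 = 01111100
byte 2: 10001011 XOR 00111110 = 10110101
byte 3: 01011111 XOR 11111001 = 10100110
byte 4: 10100000 XOR 00001100 = 10101100
byte 5: 00010010 XOR 10110000 = 10100010
byte 6: 00000000 XOR 00000010 = 00000010
byte 7: 11110100 XOR 11011111 = 00101011
byte 8: 01011100 XOR 01110111 = 00101011
byte 9: 01101100 XOR 11010000 = 10111100
byte 10: 00001111 XOR 10101111 = 10100000
byte 11: 10110110 XOR 11111110 = 01001000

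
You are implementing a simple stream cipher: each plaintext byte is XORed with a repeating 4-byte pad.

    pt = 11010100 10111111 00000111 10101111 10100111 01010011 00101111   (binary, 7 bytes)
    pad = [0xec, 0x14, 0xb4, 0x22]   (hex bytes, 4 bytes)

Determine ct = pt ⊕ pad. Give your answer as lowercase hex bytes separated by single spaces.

38 ab b3 8d 4b 47 9b

The 4-byte key repeats, so the effective keystream is ec 14 b4 22 ec 14 b4.
byte 0: d4 xor ec = 38
byte 1: bf xor 14 = ab
byte 2: 07 xor b4 = b3
byte 3: af xor 22 = 8d
byte 4: a7 xor ec = 4b
byte 5: 53 xor 14 = 47
byte 6: 2f xor b4 = 9b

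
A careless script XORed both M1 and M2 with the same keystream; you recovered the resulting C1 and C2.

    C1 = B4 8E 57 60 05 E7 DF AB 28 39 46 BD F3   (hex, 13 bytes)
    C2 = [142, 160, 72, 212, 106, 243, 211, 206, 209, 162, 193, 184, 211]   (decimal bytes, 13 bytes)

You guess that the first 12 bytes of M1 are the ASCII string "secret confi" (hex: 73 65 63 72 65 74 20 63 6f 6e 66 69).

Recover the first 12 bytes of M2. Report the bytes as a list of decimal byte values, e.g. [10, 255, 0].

[73, 75, 124, 198, 10, 96, 44, 6, 150, 245, 225, 108]

First, C1 ⊕ C2 = (M1 ⊕ K) ⊕ (M2 ⊕ K) = M1 ⊕ M2, so the key drops out. Then M2 = (M1 ⊕ M2) ⊕ M1 over the first 12 bytes.
byte 0: (b4 xor 8e) xor 73 = 3a xor 73 = 49
byte 1: (8e xor a0) xor 65 = 2e xor 65 = 4b
byte 2: (57 xor 48) xor 63 = 1f xor 63 = 7c
byte 3: (60 xor d4) xor 72 = b4 xor 72 = c6
byte 4: (05 xor 6a) xor 65 = 6f xor 65 = 0a
byte 5: (e7 xor f3) xor 74 = 14 xor 74 = 60
byte 6: (df xor d3) xor 20 = 0c xor 20 = 2c
byte 7: (ab xor ce) xor 63 = 65 xor 63 = 06
byte 8: (28 xor d1) xor 6f = f9 xor 6f = 96
byte 9: (39 xor a2) xor 6e = 9b xor 6e = f5
byte 10: (46 xor c1) xor 66 = 87 xor 66 = e1
byte 11: (bd xor b8) xor 69 = 05 xor 69 = 6c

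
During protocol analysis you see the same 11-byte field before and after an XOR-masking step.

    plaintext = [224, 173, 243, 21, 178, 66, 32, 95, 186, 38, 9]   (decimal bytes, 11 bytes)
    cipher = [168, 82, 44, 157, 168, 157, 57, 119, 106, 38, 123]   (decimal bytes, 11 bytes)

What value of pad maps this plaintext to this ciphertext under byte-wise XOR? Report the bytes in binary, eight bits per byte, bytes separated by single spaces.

Since cipher = plaintext ⊕ pad, XORing both sides with plaintext gives pad = plaintext ⊕ cipher.
byte 0: 11100000 ^ 10101000 = 01001000
byte 1: 10101101 ^ 01010010 = 11111111
byte 2: 11110011 ^ 00101100 = 11011111
byte 3: 00010101 ^ 10011101 = 10001000
byte 4: 10110010 ^ 10101000 = 00011010
byte 5: 01000010 ^ 10011101 = 11011111
byte 6: 00100000 ^ 00111001 = 00011001
byte 7: 01011111 ^ 01110111 = 00101000
byte 8: 10111010 ^ 01101010 = 11010000
byte 9: 00100110 ^ 00100110 = 00000000
byte 10: 00001001 ^ 01111011 = 01110010

01001000 11111111 11011111 10001000 00011010 11011111 00011001 00101000 11010000 00000000 01110010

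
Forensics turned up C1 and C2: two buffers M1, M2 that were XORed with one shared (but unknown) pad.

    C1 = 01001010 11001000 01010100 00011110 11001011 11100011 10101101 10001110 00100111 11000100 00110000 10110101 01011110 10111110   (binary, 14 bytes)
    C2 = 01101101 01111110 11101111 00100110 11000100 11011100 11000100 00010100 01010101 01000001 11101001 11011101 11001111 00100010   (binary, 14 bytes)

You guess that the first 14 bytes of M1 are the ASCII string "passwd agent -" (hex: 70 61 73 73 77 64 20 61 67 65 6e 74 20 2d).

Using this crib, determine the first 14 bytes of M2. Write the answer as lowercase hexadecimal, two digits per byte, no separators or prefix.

57d7c84b785b49fb15e0b71cb1b1

First, C1 ⊕ C2 = (M1 ⊕ K) ⊕ (M2 ⊕ K) = M1 ⊕ M2, so the key drops out. Then M2 = (M1 ⊕ M2) ⊕ M1 over the first 14 bytes.
byte 0: (4a ⊕ 6d) ⊕ 70 = 27 ⊕ 70 = 57
byte 1: (c8 ⊕ 7e) ⊕ 61 = b6 ⊕ 61 = d7
byte 2: (54 ⊕ ef) ⊕ 73 = bb ⊕ 73 = c8
byte 3: (1e ⊕ 26) ⊕ 73 = 38 ⊕ 73 = 4b
byte 4: (cb ⊕ c4) ⊕ 77 = 0f ⊕ 77 = 78
byte 5: (e3 ⊕ dc) ⊕ 64 = 3f ⊕ 64 = 5b
byte 6: (ad ⊕ c4) ⊕ 20 = 69 ⊕ 20 = 49
byte 7: (8e ⊕ 14) ⊕ 61 = 9a ⊕ 61 = fb
byte 8: (27 ⊕ 55) ⊕ 67 = 72 ⊕ 67 = 15
byte 9: (c4 ⊕ 41) ⊕ 65 = 85 ⊕ 65 = e0
byte 10: (30 ⊕ e9) ⊕ 6e = d9 ⊕ 6e = b7
byte 11: (b5 ⊕ dd) ⊕ 74 = 68 ⊕ 74 = 1c
byte 12: (5e ⊕ cf) ⊕ 20 = 91 ⊕ 20 = b1
byte 13: (be ⊕ 22) ⊕ 2d = 9c ⊕ 2d = b1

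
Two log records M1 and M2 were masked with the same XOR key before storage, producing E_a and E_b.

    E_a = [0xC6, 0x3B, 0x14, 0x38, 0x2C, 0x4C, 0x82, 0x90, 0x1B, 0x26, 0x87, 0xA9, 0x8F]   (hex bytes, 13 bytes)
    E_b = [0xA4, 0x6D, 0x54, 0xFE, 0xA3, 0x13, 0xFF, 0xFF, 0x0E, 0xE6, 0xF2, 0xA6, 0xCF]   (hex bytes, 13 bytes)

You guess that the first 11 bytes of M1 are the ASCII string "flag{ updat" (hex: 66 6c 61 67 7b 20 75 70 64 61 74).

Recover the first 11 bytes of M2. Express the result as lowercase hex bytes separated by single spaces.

First, E_a ⊕ E_b = (M1 ⊕ K) ⊕ (M2 ⊕ K) = M1 ⊕ M2, so the key drops out. Then M2 = (M1 ⊕ M2) ⊕ M1 over the first 11 bytes.
byte 0: (c6 XOR a4) XOR 66 = 62 XOR 66 = 04
byte 1: (3b XOR 6d) XOR 6c = 56 XOR 6c = 3a
byte 2: (14 XOR 54) XOR 61 = 40 XOR 61 = 21
byte 3: (38 XOR fe) XOR 67 = c6 XOR 67 = a1
byte 4: (2c XOR a3) XOR 7b = 8f XOR 7b = f4
byte 5: (4c XOR 13) XOR 20 = 5f XOR 20 = 7f
byte 6: (82 XOR ff) XOR 75 = 7d XOR 75 = 08
byte 7: (90 XOR ff) XOR 70 = 6f XOR 70 = 1f
byte 8: (1b XOR 0e) XOR 64 = 15 XOR 64 = 71
byte 9: (26 XOR e6) XOR 61 = c0 XOR 61 = a1
byte 10: (87 XOR f2) XOR 74 = 75 XOR 74 = 01

04 3a 21 a1 f4 7f 08 1f 71 a1 01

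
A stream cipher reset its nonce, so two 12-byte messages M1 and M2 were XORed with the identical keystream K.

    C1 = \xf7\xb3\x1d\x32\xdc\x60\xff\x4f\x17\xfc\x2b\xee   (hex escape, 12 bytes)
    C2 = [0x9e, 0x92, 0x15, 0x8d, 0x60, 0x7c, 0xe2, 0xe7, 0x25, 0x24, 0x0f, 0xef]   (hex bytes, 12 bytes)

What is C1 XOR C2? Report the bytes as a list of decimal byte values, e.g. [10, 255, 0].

C1 ⊕ C2 = (M1 ⊕ K) ⊕ (M2 ⊕ K) = M1 ⊕ M2 — the shared key cancels under XOR.
f7 XOR 9e = 69
b3 XOR 92 = 21
1d XOR 15 = 08
32 XOR 8d = bf
dc XOR 60 = bc
60 XOR 7c = 1c
ff XOR e2 = 1d
4f XOR e7 = a8
17 XOR 25 = 32
fc XOR 24 = d8
2b XOR 0f = 24
ee XOR ef = 01

[105, 33, 8, 191, 188, 28, 29, 168, 50, 216, 36, 1]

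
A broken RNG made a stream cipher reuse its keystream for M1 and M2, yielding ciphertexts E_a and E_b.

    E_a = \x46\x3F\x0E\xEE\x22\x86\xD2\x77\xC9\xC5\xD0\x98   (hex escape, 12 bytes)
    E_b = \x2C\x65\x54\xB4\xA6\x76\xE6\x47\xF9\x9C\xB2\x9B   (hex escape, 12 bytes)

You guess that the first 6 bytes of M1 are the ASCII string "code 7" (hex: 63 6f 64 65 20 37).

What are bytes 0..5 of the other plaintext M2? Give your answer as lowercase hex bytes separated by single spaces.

09 35 3e 3f a4 c7

First, E_a ⊕ E_b = (M1 ⊕ K) ⊕ (M2 ⊕ K) = M1 ⊕ M2, so the key drops out. Then M2 = (M1 ⊕ M2) ⊕ M1 over the first 6 bytes.
byte 0: (46 xor 2c) xor 63 = 6a xor 63 = 09
byte 1: (3f xor 65) xor 6f = 5a xor 6f = 35
byte 2: (0e xor 54) xor 64 = 5a xor 64 = 3e
byte 3: (ee xor b4) xor 65 = 5a xor 65 = 3f
byte 4: (22 xor a6) xor 20 = 84 xor 20 = a4
byte 5: (86 xor 76) xor 37 = f0 xor 37 = c7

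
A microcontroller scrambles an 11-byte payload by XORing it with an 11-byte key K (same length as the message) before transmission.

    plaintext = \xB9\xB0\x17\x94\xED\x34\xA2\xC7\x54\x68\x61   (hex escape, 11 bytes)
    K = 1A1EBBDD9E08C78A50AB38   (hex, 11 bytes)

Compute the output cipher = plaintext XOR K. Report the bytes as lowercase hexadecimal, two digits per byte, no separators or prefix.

10111001 xor 00011010 = 10100011
10110000 xor 00011110 = 10101110
00010111 xor 10111011 = 10101100
10010100 xor 11011101 = 01001001
11101101 xor 10011110 = 01110011
00110100 xor 00001000 = 00111100
10100010 xor 11000111 = 01100101
11000111 xor 10001010 = 01001101
01010100 xor 01010000 = 00000100
01101000 xor 10101011 = 11000011
01100001 xor 00111000 = 01011001

a3aeac49733c654d04c359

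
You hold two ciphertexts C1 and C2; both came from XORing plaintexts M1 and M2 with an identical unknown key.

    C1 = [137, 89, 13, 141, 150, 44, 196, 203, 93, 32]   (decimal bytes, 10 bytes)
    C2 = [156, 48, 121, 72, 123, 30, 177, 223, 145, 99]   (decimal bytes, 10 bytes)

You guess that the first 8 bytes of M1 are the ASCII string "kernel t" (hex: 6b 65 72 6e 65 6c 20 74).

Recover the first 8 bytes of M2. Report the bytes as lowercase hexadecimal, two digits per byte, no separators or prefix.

First, C1 ⊕ C2 = (M1 ⊕ K) ⊕ (M2 ⊕ K) = M1 ⊕ M2, so the key drops out. Then M2 = (M1 ⊕ M2) ⊕ M1 over the first 8 bytes.
byte 0: (89 ^ 9c) ^ 6b = 15 ^ 6b = 7e
byte 1: (59 ^ 30) ^ 65 = 69 ^ 65 = 0c
byte 2: (0d ^ 79) ^ 72 = 74 ^ 72 = 06
byte 3: (8d ^ 48) ^ 6e = c5 ^ 6e = ab
byte 4: (96 ^ 7b) ^ 65 = ed ^ 65 = 88
byte 5: (2c ^ 1e) ^ 6c = 32 ^ 6c = 5e
byte 6: (c4 ^ b1) ^ 20 = 75 ^ 20 = 55
byte 7: (cb ^ df) ^ 74 = 14 ^ 74 = 60

7e0c06ab885e5560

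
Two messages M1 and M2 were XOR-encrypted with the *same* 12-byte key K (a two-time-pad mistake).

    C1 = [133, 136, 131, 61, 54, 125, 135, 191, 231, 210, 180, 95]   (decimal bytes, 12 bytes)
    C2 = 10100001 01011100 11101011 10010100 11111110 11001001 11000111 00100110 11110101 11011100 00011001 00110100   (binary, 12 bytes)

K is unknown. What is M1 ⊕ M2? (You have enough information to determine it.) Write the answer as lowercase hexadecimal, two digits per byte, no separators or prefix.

C1 ⊕ C2 = (M1 ⊕ K) ⊕ (M2 ⊕ K) = M1 ⊕ M2 — the shared key cancels under XOR.
85 ^ a1 = 24
88 ^ 5c = d4
83 ^ eb = 68
3d ^ 94 = a9
36 ^ fe = c8
7d ^ c9 = b4
87 ^ c7 = 40
bf ^ 26 = 99
e7 ^ f5 = 12
d2 ^ dc = 0e
b4 ^ 19 = ad
5f ^ 34 = 6b

24d468a9c8b44099120ead6b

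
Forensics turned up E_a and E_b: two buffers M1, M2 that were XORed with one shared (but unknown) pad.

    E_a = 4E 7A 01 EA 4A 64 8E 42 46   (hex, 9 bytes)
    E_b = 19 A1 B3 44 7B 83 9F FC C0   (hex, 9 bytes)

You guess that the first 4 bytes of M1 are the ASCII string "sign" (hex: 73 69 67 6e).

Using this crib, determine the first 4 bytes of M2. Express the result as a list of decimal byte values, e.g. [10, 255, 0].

First, E_a ⊕ E_b = (M1 ⊕ K) ⊕ (M2 ⊕ K) = M1 ⊕ M2, so the key drops out. Then M2 = (M1 ⊕ M2) ⊕ M1 over the first 4 bytes.
byte 0: (4e xor 19) xor 73 = 57 xor 73 = 24
byte 1: (7a xor a1) xor 69 = db xor 69 = b2
byte 2: (01 xor b3) xor 67 = b2 xor 67 = d5
byte 3: (ea xor 44) xor 6e = ae xor 6e = c0

[36, 178, 213, 192]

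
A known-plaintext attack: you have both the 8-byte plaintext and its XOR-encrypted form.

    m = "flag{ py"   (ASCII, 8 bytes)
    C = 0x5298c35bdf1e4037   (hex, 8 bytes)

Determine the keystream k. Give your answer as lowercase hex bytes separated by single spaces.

34 f4 a2 3c a4 3e 30 4e

Since C = m ⊕ k, XORing both sides with m gives k = m ⊕ C.
byte 0: 102 ^  82 =  52
byte 1: 108 ^ 152 = 244
byte 2:  97 ^ 195 = 162
byte 3: 103 ^  91 =  60
byte 4: 123 ^ 223 = 164
byte 5:  32 ^  30 =  62
byte 6: 112 ^  64 =  48
byte 7: 121 ^  55 =  78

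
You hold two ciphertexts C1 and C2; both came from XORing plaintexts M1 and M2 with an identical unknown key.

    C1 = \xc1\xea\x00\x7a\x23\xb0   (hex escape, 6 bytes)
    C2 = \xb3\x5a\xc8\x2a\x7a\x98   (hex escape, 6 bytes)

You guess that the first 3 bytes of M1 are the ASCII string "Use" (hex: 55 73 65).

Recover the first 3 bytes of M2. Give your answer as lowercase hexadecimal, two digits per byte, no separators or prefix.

First, C1 ⊕ C2 = (M1 ⊕ K) ⊕ (M2 ⊕ K) = M1 ⊕ M2, so the key drops out. Then M2 = (M1 ⊕ M2) ⊕ M1 over the first 3 bytes.
byte 0: (c1 xor b3) xor 55 = 72 xor 55 = 27
byte 1: (ea xor 5a) xor 73 = b0 xor 73 = c3
byte 2: (00 xor c8) xor 65 = c8 xor 65 = ad

27c3ad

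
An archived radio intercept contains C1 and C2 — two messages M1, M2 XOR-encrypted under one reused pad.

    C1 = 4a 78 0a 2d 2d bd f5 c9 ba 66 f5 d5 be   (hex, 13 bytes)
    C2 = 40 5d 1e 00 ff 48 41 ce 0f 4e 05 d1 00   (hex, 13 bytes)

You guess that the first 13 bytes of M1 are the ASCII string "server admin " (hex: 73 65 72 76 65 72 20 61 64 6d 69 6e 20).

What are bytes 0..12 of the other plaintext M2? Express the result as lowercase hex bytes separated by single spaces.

79 40 66 5b b7 87 94 66 d1 45 99 6a 9e

First, C1 ⊕ C2 = (M1 ⊕ K) ⊕ (M2 ⊕ K) = M1 ⊕ M2, so the key drops out. Then M2 = (M1 ⊕ M2) ⊕ M1 over the first 13 bytes.
byte 0: (4a XOR 40) XOR 73 = 0a XOR 73 = 79
byte 1: (78 XOR 5d) XOR 65 = 25 XOR 65 = 40
byte 2: (0a XOR 1e) XOR 72 = 14 XOR 72 = 66
byte 3: (2d XOR 00) XOR 76 = 2d XOR 76 = 5b
byte 4: (2d XOR ff) XOR 65 = d2 XOR 65 = b7
byte 5: (bd XOR 48) XOR 72 = f5 XOR 72 = 87
byte 6: (f5 XOR 41) XOR 20 = b4 XOR 20 = 94
byte 7: (c9 XOR ce) XOR 61 = 07 XOR 61 = 66
byte 8: (ba XOR 0f) XOR 64 = b5 XOR 64 = d1
byte 9: (66 XOR 4e) XOR 6d = 28 XOR 6d = 45
byte 10: (f5 XOR 05) XOR 69 = f0 XOR 69 = 99
byte 11: (d5 XOR d1) XOR 6e = 04 XOR 6e = 6a
byte 12: (be XOR 00) XOR 20 = be XOR 20 = 9e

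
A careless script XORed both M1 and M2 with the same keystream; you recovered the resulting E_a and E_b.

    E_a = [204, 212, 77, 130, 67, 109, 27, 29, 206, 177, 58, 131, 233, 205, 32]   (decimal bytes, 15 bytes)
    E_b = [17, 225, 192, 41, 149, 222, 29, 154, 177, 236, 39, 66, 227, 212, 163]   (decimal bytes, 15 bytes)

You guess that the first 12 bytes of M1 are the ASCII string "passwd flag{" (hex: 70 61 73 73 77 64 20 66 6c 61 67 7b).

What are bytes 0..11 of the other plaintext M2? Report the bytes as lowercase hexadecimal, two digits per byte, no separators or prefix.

First, E_a ⊕ E_b = (M1 ⊕ K) ⊕ (M2 ⊕ K) = M1 ⊕ M2, so the key drops out. Then M2 = (M1 ⊕ M2) ⊕ M1 over the first 12 bytes.
byte 0: (cc ^ 11) ^ 70 = dd ^ 70 = ad
byte 1: (d4 ^ e1) ^ 61 = 35 ^ 61 = 54
byte 2: (4d ^ c0) ^ 73 = 8d ^ 73 = fe
byte 3: (82 ^ 29) ^ 73 = ab ^ 73 = d8
byte 4: (43 ^ 95) ^ 77 = d6 ^ 77 = a1
byte 5: (6d ^ de) ^ 64 = b3 ^ 64 = d7
byte 6: (1b ^ 1d) ^ 20 = 06 ^ 20 = 26
byte 7: (1d ^ 9a) ^ 66 = 87 ^ 66 = e1
byte 8: (ce ^ b1) ^ 6c = 7f ^ 6c = 13
byte 9: (b1 ^ ec) ^ 61 = 5d ^ 61 = 3c
byte 10: (3a ^ 27) ^ 67 = 1d ^ 67 = 7a
byte 11: (83 ^ 42) ^ 7b = c1 ^ 7b = ba

ad54fed8a1d726e1133c7aba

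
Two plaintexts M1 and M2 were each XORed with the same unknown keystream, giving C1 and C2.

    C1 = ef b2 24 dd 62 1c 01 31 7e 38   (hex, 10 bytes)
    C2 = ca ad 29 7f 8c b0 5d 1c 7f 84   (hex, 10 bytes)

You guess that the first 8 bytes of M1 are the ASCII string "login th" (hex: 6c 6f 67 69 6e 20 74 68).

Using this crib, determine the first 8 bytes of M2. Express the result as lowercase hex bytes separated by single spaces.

49 70 6a cb 80 8c 28 45

First, C1 ⊕ C2 = (M1 ⊕ K) ⊕ (M2 ⊕ K) = M1 ⊕ M2, so the key drops out. Then M2 = (M1 ⊕ M2) ⊕ M1 over the first 8 bytes.
byte 0: (ef ⊕ ca) ⊕ 6c = 25 ⊕ 6c = 49
byte 1: (b2 ⊕ ad) ⊕ 6f = 1f ⊕ 6f = 70
byte 2: (24 ⊕ 29) ⊕ 67 = 0d ⊕ 67 = 6a
byte 3: (dd ⊕ 7f) ⊕ 69 = a2 ⊕ 69 = cb
byte 4: (62 ⊕ 8c) ⊕ 6e = ee ⊕ 6e = 80
byte 5: (1c ⊕ b0) ⊕ 20 = ac ⊕ 20 = 8c
byte 6: (01 ⊕ 5d) ⊕ 74 = 5c ⊕ 74 = 28
byte 7: (31 ⊕ 1c) ⊕ 68 = 2d ⊕ 68 = 45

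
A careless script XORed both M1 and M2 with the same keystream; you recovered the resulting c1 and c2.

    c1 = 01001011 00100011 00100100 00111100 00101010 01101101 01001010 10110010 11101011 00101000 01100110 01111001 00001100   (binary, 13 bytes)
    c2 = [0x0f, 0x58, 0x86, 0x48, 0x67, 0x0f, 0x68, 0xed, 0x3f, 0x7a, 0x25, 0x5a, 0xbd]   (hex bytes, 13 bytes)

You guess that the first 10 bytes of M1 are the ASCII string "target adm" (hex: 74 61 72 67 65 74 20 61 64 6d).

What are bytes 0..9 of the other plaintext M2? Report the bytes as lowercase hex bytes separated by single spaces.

30 1a d0 13 28 16 02 3e b0 3f

First, c1 ⊕ c2 = (M1 ⊕ K) ⊕ (M2 ⊕ K) = M1 ⊕ M2, so the key drops out. Then M2 = (M1 ⊕ M2) ⊕ M1 over the first 10 bytes.
byte 0: (4b xor 0f) xor 74 = 44 xor 74 = 30
byte 1: (23 xor 58) xor 61 = 7b xor 61 = 1a
byte 2: (24 xor 86) xor 72 = a2 xor 72 = d0
byte 3: (3c xor 48) xor 67 = 74 xor 67 = 13
byte 4: (2a xor 67) xor 65 = 4d xor 65 = 28
byte 5: (6d xor 0f) xor 74 = 62 xor 74 = 16
byte 6: (4a xor 68) xor 20 = 22 xor 20 = 02
byte 7: (b2 xor ed) xor 61 = 5f xor 61 = 3e
byte 8: (eb xor 3f) xor 64 = d4 xor 64 = b0
byte 9: (28 xor 7a) xor 6d = 52 xor 6d = 3f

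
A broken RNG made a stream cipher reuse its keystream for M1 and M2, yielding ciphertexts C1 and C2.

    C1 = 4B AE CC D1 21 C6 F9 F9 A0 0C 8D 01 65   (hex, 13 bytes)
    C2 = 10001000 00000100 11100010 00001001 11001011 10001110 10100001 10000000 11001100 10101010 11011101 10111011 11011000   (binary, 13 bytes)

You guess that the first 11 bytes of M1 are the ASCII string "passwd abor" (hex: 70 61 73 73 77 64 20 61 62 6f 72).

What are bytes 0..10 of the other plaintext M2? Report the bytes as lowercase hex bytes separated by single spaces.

First, C1 ⊕ C2 = (M1 ⊕ K) ⊕ (M2 ⊕ K) = M1 ⊕ M2, so the key drops out. Then M2 = (M1 ⊕ M2) ⊕ M1 over the first 11 bytes.
byte 0: (4b ^ 88) ^ 70 = c3 ^ 70 = b3
byte 1: (ae ^ 04) ^ 61 = aa ^ 61 = cb
byte 2: (cc ^ e2) ^ 73 = 2e ^ 73 = 5d
byte 3: (d1 ^ 09) ^ 73 = d8 ^ 73 = ab
byte 4: (21 ^ cb) ^ 77 = ea ^ 77 = 9d
byte 5: (c6 ^ 8e) ^ 64 = 48 ^ 64 = 2c
byte 6: (f9 ^ a1) ^ 20 = 58 ^ 20 = 78
byte 7: (f9 ^ 80) ^ 61 = 79 ^ 61 = 18
byte 8: (a0 ^ cc) ^ 62 = 6c ^ 62 = 0e
byte 9: (0c ^ aa) ^ 6f = a6 ^ 6f = c9
byte 10: (8d ^ dd) ^ 72 = 50 ^ 72 = 22

b3 cb 5d ab 9d 2c 78 18 0e c9 22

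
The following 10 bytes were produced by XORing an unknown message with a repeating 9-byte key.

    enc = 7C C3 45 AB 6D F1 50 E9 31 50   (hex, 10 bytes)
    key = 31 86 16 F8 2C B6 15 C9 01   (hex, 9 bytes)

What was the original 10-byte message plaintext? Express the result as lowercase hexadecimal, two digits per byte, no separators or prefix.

4d455353414745203061

The 9-byte key repeats, so the effective keystream is 31 86 16 f8 2c b6 15 c9 01 31.
byte 0: 7c ⊕ 31 = 4d
byte 1: c3 ⊕ 86 = 45
byte 2: 45 ⊕ 16 = 53
byte 3: ab ⊕ f8 = 53
byte 4: 6d ⊕ 2c = 41
byte 5: f1 ⊕ b6 = 47
byte 6: 50 ⊕ 15 = 45
byte 7: e9 ⊕ c9 = 20
byte 8: 31 ⊕ 01 = 30
byte 9: 50 ⊕ 31 = 61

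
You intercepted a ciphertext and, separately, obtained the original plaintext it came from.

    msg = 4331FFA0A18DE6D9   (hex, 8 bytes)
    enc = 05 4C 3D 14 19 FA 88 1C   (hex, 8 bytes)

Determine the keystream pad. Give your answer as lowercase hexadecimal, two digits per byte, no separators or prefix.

Since enc = msg ⊕ pad, XORing both sides with msg gives pad = msg ⊕ enc.
43 ⊕ 05 = 46
31 ⊕ 4c = 7d
ff ⊕ 3d = c2
a0 ⊕ 14 = b4
a1 ⊕ 19 = b8
8d ⊕ fa = 77
e6 ⊕ 88 = 6e
d9 ⊕ 1c = c5

467dc2b4b8776ec5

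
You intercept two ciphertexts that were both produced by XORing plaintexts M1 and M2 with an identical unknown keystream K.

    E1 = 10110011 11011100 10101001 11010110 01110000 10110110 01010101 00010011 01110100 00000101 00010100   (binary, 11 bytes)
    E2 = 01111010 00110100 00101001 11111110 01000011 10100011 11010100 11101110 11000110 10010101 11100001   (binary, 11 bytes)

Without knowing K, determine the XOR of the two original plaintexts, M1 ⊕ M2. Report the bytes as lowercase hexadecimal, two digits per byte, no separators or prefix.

E1 ⊕ E2 = (M1 ⊕ K) ⊕ (M2 ⊕ K) = M1 ⊕ M2 — the shared key cancels under XOR.
b3 ⊕ 7a = c9
dc ⊕ 34 = e8
a9 ⊕ 29 = 80
d6 ⊕ fe = 28
70 ⊕ 43 = 33
b6 ⊕ a3 = 15
55 ⊕ d4 = 81
13 ⊕ ee = fd
74 ⊕ c6 = b2
05 ⊕ 95 = 90
14 ⊕ e1 = f5

c9e88028331581fdb290f5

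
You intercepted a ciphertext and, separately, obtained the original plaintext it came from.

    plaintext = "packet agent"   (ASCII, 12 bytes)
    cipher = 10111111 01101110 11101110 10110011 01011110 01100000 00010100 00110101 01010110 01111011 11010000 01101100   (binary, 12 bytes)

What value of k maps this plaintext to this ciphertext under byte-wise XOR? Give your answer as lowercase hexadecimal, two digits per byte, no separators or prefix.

cf0f8dd83b143454311ebe18

Since cipher = plaintext ⊕ k, XORing both sides with plaintext gives k = plaintext ⊕ cipher.
byte 0: 70 ^ bf = cf
byte 1: 61 ^ 6e = 0f
byte 2: 63 ^ ee = 8d
byte 3: 6b ^ b3 = d8
byte 4: 65 ^ 5e = 3b
byte 5: 74 ^ 60 = 14
byte 6: 20 ^ 14 = 34
byte 7: 61 ^ 35 = 54
byte 8: 67 ^ 56 = 31
byte 9: 65 ^ 7b = 1e
byte 10: 6e ^ d0 = be
byte 11: 74 ^ 6c = 18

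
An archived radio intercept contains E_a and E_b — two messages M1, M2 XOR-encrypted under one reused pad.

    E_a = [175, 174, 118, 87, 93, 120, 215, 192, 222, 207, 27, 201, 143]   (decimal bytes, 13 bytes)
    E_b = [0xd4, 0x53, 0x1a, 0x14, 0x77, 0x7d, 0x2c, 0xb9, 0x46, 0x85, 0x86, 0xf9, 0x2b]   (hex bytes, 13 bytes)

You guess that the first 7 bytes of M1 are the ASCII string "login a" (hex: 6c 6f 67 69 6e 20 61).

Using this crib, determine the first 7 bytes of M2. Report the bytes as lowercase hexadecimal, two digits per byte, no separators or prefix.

17920b2a44259a

First, E_a ⊕ E_b = (M1 ⊕ K) ⊕ (M2 ⊕ K) = M1 ⊕ M2, so the key drops out. Then M2 = (M1 ⊕ M2) ⊕ M1 over the first 7 bytes.
byte 0: (af xor d4) xor 6c = 7b xor 6c = 17
byte 1: (ae xor 53) xor 6f = fd xor 6f = 92
byte 2: (76 xor 1a) xor 67 = 6c xor 67 = 0b
byte 3: (57 xor 14) xor 69 = 43 xor 69 = 2a
byte 4: (5d xor 77) xor 6e = 2a xor 6e = 44
byte 5: (78 xor 7d) xor 20 = 05 xor 20 = 25
byte 6: (d7 xor 2c) xor 61 = fb xor 61 = 9a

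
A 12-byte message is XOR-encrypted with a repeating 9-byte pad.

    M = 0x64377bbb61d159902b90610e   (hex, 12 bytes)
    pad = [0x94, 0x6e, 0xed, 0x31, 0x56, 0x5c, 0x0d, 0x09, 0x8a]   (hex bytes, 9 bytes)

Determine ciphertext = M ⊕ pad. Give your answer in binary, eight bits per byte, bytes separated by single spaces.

The 9-byte key repeats, so the effective keystream is 94 6e ed 31 56 5c 0d 09 8a 94 6e ed.
byte 0: 64 XOR 94 = f0
byte 1: 37 XOR 6e = 59
byte 2: 7b XOR ed = 96
byte 3: bb XOR 31 = 8a
byte 4: 61 XOR 56 = 37
byte 5: d1 XOR 5c = 8d
byte 6: 59 XOR 0d = 54
byte 7: 90 XOR 09 = 99
byte 8: 2b XOR 8a = a1
byte 9: 90 XOR 94 = 04
byte 10: 61 XOR 6e = 0f
byte 11: 0e XOR ed = e3

11110000 01011001 10010110 10001010 00110111 10001101 01010100 10011001 10100001 00000100 00001111 11100011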